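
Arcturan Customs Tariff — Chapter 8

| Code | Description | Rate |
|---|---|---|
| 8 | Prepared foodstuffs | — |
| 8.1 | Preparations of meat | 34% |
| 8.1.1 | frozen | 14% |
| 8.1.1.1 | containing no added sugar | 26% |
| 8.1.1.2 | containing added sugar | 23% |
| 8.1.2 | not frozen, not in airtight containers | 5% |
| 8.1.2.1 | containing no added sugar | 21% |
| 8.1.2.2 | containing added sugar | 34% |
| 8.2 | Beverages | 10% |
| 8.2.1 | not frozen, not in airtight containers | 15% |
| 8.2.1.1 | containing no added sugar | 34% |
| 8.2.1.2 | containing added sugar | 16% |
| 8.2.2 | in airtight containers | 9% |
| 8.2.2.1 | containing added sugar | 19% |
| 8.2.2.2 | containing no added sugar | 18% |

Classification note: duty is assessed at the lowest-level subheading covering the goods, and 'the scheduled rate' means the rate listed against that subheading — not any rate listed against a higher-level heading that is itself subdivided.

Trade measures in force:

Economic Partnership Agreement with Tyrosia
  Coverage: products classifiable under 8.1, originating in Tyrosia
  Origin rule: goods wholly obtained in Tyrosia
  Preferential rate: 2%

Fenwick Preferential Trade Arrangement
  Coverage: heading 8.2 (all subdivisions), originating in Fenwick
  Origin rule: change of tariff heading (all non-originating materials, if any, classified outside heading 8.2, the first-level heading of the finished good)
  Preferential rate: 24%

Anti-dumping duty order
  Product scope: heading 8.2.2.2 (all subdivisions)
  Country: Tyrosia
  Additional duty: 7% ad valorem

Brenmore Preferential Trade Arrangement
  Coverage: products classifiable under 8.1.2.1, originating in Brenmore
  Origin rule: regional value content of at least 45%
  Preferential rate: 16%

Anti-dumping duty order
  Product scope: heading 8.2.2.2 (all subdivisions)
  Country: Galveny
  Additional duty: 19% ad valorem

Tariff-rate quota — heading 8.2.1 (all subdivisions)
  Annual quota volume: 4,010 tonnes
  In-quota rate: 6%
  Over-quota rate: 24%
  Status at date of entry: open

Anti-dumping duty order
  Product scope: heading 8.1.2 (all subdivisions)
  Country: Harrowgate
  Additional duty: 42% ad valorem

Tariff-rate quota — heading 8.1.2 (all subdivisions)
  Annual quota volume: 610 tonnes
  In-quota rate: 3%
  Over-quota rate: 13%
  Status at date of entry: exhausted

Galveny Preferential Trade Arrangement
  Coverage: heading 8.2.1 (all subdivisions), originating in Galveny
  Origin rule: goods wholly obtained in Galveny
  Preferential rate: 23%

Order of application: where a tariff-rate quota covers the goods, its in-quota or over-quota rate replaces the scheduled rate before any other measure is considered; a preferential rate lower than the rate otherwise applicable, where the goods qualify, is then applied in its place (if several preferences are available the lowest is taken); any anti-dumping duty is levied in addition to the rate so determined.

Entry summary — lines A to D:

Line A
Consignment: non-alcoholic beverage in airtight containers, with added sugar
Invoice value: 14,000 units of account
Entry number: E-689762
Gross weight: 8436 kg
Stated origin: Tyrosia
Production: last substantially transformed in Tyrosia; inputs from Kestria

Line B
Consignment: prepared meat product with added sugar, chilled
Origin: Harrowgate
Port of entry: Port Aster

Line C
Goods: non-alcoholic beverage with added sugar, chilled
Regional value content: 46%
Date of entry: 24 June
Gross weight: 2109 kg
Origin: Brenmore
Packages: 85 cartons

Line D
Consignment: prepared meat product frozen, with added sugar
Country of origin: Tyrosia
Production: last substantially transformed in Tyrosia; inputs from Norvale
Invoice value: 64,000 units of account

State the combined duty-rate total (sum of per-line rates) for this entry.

103%

Line A: non-alcoholic beverage → 8.2; in airtight containers → 8.2.2; with added sugar → 8.2.2.1. Scheduled 19%. Tyrosia agreement on 8.1: 8.2.2.1 not covered. → 19%.
Line B: prepared meat product → 8.1; chilled → 8.1.2; with added sugar → 8.1.2.2. Scheduled 34%. quota on 8.1.2 exhausted → over-quota 13%; anti-dumping (Harrowgate, 8.1.2): +42%; total 13% + 42% = 55%. → 55%.
Line C: non-alcoholic beverage → 8.2; chilled → 8.2.1; with added sugar → 8.2.1.2. Scheduled 16%. quota on 8.2.1 open → in-quota 6%; Brenmore agreement on 8.1.2.1: 8.2.1.2 not covered. → 6%.
Line D: prepared meat product → 8.1; frozen → 8.1.1; with added sugar → 8.1.1.2. Scheduled 23%. Tyrosia agreement on 8.1: not wholly obtained. → 23%.
Sum: 19% + 55% + 6% + 23% = 103%.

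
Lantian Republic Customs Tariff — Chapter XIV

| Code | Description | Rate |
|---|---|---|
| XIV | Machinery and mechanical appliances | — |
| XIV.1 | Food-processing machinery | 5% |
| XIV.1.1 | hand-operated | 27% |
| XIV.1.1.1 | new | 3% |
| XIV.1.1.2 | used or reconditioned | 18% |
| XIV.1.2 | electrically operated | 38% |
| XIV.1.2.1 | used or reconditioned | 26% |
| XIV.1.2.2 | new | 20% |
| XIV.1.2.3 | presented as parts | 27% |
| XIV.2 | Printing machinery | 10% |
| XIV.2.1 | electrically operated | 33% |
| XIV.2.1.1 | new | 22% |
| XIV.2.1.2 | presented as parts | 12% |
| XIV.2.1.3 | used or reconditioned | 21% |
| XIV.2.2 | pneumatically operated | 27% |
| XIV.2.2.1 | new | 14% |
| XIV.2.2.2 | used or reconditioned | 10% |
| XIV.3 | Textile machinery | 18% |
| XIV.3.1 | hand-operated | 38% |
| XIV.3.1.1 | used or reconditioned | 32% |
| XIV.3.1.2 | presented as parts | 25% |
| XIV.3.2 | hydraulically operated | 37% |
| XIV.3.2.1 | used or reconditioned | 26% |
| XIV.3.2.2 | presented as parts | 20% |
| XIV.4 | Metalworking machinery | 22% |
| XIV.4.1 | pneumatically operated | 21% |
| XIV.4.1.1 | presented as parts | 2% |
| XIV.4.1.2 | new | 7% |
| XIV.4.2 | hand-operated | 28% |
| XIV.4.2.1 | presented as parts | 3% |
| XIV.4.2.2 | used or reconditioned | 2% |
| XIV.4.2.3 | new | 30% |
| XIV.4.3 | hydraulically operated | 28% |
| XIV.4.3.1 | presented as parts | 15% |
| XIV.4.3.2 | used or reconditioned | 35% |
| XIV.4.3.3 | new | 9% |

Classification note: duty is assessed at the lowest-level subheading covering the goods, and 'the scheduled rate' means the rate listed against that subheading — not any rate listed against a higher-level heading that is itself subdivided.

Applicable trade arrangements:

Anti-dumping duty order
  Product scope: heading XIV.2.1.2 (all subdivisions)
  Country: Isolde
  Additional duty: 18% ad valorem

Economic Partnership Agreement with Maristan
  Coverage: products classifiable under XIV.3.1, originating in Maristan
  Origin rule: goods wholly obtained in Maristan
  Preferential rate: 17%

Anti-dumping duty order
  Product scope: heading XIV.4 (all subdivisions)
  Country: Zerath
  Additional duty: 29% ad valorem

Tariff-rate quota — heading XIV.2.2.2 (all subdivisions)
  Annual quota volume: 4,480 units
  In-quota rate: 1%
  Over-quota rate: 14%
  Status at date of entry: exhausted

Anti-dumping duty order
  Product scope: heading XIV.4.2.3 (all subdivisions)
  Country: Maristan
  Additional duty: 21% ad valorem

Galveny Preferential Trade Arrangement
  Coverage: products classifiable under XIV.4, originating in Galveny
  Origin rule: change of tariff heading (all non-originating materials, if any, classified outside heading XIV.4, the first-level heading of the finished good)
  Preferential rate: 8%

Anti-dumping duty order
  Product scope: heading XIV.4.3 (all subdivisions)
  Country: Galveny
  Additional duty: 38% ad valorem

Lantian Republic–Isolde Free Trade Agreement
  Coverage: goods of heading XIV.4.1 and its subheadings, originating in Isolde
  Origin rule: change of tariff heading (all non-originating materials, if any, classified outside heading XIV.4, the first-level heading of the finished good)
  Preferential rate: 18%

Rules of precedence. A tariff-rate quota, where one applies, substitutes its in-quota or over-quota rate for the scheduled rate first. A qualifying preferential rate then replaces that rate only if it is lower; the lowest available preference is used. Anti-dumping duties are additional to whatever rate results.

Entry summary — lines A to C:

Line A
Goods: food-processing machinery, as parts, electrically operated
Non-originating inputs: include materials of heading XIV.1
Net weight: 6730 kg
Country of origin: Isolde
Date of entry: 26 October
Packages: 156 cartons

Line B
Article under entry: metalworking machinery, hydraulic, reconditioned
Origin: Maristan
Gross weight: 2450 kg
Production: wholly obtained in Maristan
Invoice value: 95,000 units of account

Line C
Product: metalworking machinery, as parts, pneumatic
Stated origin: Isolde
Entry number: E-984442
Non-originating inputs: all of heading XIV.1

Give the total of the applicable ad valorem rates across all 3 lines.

Line A: food-processing → XIV.1; electrically operated → XIV.1.2; as parts → XIV.1.2.3. Scheduled 27%. Isolde agreement on XIV.4.1: XIV.1.2.3 not covered. → 27%.
Line B: metalworking → XIV.4; hydraulic → XIV.4.3; reconditioned → XIV.4.3.2. Scheduled 35%. Maristan agreement on XIV.3.1: XIV.4.3.2 not covered. → 35%.
Line C: metalworking → XIV.4; pneumatic → XIV.4.1; as parts → XIV.4.1.1. Scheduled 2%. Isolde agreement on XIV.4.1: CTH met → 18% available; preference 18% not lower than 2% → no reduction. → 2%.
Sum: 27% + 35% + 2% = 64%.

64%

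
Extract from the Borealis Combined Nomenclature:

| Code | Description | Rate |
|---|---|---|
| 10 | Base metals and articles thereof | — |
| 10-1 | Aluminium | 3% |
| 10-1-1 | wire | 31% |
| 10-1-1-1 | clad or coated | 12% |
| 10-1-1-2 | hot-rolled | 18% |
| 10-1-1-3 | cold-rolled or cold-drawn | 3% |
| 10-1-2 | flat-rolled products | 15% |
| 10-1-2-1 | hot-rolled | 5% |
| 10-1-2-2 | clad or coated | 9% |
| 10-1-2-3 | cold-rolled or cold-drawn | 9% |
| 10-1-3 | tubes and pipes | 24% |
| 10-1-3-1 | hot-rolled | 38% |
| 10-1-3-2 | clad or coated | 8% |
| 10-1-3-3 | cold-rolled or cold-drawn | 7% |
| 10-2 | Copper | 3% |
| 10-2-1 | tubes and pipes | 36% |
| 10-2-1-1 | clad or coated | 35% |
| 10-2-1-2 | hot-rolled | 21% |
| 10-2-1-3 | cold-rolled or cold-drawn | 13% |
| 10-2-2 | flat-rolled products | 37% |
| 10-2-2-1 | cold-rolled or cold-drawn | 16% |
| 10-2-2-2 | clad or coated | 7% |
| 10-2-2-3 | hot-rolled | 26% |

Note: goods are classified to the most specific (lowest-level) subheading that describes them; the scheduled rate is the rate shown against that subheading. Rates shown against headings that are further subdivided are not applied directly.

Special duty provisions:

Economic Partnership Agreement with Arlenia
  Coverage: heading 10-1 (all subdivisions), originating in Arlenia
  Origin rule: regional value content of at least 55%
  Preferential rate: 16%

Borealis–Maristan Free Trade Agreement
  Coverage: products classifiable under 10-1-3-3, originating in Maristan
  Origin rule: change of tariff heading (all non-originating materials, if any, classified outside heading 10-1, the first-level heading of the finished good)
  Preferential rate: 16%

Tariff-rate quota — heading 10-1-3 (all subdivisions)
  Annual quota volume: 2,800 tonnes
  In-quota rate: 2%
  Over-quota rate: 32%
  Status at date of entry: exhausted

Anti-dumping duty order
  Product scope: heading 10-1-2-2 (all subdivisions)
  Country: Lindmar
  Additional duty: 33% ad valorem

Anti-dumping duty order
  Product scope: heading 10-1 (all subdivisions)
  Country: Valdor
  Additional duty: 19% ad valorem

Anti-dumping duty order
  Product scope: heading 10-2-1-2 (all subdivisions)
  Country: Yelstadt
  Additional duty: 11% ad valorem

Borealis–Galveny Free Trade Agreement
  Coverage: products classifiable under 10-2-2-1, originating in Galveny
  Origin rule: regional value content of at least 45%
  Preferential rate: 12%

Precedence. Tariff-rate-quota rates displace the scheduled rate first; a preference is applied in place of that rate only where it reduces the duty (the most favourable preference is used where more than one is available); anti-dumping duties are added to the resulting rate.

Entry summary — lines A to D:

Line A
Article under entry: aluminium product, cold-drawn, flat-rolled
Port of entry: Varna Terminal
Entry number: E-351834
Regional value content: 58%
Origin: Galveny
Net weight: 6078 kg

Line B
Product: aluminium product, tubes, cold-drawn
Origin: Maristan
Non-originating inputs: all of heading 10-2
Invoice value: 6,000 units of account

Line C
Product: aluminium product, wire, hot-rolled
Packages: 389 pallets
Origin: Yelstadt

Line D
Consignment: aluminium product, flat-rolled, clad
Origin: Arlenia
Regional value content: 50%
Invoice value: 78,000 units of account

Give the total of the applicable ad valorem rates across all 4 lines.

Line A: aluminium → 10-1; flat-rolled → 10-1-2; cold-drawn → 10-1-2-3. Scheduled 9%. Galveny agreement on 10-2-2-1: 10-1-2-3 not covered. → 9%.
Line B: aluminium → 10-1; tubes → 10-1-3; cold-drawn → 10-1-3-3. Scheduled 7%. quota on 10-1-3 exhausted → over-quota 32%; Maristan agreement on 10-1-3-3: CTH met → 16% available; preferential 16%. → 16%.
Line C: aluminium → 10-1; wire → 10-1-1; hot-rolled → 10-1-1-2. Scheduled 18%. No special measure applies. → 18%.
Line D: aluminium → 10-1; flat-rolled → 10-1-2; clad → 10-1-2-2. Scheduled 9%. Arlenia agreement on 10-1: RVC < 55%. → 9%.
Sum: 9% + 16% + 18% + 9% = 52%.

52%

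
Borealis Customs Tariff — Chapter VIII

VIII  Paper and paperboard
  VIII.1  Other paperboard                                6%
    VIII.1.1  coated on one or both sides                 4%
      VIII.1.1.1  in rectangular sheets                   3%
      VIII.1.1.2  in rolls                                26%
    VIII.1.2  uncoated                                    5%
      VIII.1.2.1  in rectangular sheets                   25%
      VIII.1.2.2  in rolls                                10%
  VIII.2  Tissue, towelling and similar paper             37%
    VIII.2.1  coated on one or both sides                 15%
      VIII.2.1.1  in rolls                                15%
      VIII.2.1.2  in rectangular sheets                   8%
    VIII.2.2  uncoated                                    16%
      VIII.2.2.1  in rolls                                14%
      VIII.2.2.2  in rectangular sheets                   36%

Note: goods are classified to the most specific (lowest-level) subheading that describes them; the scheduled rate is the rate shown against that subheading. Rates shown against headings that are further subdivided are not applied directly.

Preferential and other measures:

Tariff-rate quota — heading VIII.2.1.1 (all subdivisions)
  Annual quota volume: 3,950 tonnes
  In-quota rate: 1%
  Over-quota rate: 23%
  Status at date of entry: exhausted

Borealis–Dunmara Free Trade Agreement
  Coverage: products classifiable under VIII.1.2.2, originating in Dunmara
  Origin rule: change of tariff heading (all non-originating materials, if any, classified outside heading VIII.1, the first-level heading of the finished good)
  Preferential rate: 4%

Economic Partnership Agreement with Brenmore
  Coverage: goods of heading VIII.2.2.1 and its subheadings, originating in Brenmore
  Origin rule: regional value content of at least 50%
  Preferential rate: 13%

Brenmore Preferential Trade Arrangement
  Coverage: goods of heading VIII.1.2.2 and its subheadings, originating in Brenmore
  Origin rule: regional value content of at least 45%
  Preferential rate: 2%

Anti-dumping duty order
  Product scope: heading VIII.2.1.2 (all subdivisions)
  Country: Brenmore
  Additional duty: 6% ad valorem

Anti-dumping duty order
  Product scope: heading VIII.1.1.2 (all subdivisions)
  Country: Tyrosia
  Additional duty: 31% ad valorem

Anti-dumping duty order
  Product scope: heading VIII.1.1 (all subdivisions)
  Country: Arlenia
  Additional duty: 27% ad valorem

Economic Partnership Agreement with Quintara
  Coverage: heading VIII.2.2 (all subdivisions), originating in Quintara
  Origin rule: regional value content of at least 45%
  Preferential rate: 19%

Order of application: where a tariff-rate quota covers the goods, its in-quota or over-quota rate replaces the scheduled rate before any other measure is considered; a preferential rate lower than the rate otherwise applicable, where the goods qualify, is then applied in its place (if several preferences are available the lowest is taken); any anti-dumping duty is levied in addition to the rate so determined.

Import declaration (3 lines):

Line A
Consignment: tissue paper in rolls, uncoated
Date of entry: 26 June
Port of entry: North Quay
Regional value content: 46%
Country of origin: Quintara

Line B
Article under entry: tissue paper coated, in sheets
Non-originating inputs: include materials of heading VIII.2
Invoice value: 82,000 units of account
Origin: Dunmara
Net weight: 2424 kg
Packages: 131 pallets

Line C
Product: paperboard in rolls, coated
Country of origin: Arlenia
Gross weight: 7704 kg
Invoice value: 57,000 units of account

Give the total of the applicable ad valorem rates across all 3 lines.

Line A: tissue paper → VIII.2; uncoated → VIII.2.2; in rolls → VIII.2.2.1. Scheduled 14%. Quintara agreement on VIII.2.2: RVC ≥ 45% → 19% available; preference 19% not lower than 14% → no reduction. → 14%.
Line B: tissue paper → VIII.2; coated → VIII.2.1; in sheets → VIII.2.1.2. Scheduled 8%. Dunmara agreement on VIII.1.2.2: VIII.2.1.2 not covered. → 8%.
Line C: paperboard → VIII.1; coated → VIII.1.1; in rolls → VIII.1.1.2. Scheduled 26%. anti-dumping (Arlenia, VIII.1.1): +27%; total 26% + 27% = 53%. → 53%.
Sum: 14% + 8% + 53% = 75%.

75%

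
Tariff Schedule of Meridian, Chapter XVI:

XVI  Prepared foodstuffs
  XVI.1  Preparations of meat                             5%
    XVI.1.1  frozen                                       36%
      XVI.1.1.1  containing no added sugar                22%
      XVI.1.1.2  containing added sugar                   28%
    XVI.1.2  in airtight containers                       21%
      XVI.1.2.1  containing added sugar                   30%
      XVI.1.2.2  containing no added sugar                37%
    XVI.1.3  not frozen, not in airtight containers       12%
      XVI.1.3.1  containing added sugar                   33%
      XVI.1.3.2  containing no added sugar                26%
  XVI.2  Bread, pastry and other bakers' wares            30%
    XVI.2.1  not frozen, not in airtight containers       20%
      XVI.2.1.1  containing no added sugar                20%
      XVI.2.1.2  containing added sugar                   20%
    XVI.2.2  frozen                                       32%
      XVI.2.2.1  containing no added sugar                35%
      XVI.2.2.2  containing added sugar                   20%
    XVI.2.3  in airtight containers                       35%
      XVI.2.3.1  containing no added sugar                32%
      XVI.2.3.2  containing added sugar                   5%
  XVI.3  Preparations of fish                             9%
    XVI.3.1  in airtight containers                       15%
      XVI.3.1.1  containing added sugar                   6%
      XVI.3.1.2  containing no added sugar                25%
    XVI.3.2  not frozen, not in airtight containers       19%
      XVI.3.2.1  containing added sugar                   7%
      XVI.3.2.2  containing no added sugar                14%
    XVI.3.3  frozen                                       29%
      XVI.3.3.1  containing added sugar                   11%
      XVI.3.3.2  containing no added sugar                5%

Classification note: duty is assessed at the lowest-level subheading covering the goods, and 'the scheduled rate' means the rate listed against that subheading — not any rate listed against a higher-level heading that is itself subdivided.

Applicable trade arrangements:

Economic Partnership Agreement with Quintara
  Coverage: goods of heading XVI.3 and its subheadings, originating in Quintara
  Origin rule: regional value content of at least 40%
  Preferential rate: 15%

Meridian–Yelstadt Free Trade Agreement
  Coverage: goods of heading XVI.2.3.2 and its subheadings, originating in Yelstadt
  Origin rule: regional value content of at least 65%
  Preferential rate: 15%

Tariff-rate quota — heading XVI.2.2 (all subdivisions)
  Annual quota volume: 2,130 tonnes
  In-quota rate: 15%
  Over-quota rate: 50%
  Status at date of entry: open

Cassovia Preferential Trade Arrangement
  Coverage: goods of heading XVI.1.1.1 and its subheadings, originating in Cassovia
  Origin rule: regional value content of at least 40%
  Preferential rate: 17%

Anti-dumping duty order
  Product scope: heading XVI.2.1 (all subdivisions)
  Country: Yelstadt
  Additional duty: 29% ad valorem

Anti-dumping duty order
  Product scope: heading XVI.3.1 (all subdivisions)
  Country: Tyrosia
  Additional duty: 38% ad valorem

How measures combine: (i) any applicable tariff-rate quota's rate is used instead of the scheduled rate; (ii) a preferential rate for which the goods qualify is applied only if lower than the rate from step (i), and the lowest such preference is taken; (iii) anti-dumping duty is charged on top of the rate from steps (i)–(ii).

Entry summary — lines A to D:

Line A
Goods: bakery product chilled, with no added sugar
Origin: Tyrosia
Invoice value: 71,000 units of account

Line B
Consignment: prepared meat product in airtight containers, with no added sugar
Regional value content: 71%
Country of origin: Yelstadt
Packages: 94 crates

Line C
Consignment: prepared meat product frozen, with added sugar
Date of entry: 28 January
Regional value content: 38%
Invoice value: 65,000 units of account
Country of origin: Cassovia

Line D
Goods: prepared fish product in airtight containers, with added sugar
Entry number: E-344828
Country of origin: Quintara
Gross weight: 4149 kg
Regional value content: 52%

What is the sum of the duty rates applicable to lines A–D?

Line A: bakery product → XVI.2; chilled → XVI.2.1; with no added sugar → XVI.2.1.1. Scheduled 20%. No special measure applies. → 20%.
Line B: prepared meat product → XVI.1; in airtight containers → XVI.1.2; with no added sugar → XVI.1.2.2. Scheduled 37%. Yelstadt agreement on XVI.2.3.2: XVI.1.2.2 not covered. → 37%.
Line C: prepared meat product → XVI.1; frozen → XVI.1.1; with added sugar → XVI.1.1.2. Scheduled 28%. Cassovia agreement on XVI.1.1.1: XVI.1.1.2 not covered. → 28%.
Line D: prepared fish product → XVI.3; in airtight containers → XVI.3.1; with added sugar → XVI.3.1.1. Scheduled 6%. Quintara agreement on XVI.3: RVC ≥ 40% → 15% available; preference 15% not lower than 6% → no reduction. → 6%.
Sum: 20% + 37% + 28% + 6% = 91%.

91%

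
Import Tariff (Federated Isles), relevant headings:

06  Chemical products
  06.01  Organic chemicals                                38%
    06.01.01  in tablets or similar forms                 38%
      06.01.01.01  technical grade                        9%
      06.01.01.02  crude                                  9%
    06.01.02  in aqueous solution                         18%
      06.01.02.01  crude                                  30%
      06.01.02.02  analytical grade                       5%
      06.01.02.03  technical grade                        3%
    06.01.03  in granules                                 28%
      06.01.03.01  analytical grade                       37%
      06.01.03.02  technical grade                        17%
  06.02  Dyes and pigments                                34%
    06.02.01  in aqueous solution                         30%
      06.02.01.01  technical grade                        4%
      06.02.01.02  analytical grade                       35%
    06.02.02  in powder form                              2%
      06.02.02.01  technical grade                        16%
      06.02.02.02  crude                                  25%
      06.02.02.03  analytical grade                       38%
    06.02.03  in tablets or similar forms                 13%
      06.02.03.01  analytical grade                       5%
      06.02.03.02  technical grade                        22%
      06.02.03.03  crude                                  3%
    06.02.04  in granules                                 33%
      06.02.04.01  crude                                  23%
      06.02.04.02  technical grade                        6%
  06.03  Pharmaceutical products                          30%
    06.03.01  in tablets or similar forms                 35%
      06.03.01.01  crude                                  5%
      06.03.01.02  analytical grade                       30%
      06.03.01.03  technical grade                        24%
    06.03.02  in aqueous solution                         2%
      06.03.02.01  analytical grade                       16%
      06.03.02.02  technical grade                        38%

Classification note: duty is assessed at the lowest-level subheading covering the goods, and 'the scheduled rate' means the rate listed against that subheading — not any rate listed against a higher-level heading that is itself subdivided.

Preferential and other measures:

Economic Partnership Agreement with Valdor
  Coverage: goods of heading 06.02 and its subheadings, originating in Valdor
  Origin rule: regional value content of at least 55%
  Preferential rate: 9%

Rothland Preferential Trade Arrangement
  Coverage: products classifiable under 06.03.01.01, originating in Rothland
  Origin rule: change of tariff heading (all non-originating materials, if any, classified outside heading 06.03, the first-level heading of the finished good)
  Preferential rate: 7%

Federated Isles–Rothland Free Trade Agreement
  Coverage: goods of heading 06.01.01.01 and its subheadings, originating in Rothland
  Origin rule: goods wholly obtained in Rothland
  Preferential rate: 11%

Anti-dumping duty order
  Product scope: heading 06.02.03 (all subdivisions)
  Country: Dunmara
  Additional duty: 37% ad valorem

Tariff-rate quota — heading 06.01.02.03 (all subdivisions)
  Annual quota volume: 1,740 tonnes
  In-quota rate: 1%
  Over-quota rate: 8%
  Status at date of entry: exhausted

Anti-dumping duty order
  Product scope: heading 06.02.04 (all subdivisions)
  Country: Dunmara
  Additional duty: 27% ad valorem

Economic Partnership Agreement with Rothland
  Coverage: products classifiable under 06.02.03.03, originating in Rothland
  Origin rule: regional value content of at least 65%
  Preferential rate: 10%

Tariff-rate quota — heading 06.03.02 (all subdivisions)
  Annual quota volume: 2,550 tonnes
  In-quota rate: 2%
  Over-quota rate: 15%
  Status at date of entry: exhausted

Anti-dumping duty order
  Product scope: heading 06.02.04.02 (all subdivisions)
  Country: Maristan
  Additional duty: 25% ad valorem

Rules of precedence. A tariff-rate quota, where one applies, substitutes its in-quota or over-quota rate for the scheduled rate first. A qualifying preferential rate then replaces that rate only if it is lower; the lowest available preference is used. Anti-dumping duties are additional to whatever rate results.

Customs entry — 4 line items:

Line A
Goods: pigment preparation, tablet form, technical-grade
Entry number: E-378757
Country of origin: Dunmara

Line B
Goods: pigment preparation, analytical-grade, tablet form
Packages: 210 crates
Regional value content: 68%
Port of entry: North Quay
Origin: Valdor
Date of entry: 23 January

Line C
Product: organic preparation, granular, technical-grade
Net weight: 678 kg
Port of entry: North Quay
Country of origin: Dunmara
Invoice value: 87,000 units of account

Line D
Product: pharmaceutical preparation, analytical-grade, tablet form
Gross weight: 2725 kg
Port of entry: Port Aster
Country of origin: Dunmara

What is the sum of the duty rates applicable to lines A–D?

111%

Line A: pigment → 06.02; tablet form → 06.02.03; technical-grade → 06.02.03.02. Scheduled 22%. anti-dumping (Dunmara, 06.02.03): +37%; total 22% + 37% = 59%. → 59%.
Line B: pigment → 06.02; tablet form → 06.02.03; analytical-grade → 06.02.03.01. Scheduled 5%. Valdor agreement on 06.02: RVC ≥ 55% → 9% available; preference 9% not lower than 5% → no reduction. → 5%.
Line C: organic → 06.01; granular → 06.01.03; technical-grade → 06.01.03.02. Scheduled 17%. No special measure applies. → 17%.
Line D: pharmaceutical → 06.03; tablet form → 06.03.01; analytical-grade → 06.03.01.02. Scheduled 30%. No special measure applies. → 30%.
Sum: 59% + 5% + 17% + 30% = 111%.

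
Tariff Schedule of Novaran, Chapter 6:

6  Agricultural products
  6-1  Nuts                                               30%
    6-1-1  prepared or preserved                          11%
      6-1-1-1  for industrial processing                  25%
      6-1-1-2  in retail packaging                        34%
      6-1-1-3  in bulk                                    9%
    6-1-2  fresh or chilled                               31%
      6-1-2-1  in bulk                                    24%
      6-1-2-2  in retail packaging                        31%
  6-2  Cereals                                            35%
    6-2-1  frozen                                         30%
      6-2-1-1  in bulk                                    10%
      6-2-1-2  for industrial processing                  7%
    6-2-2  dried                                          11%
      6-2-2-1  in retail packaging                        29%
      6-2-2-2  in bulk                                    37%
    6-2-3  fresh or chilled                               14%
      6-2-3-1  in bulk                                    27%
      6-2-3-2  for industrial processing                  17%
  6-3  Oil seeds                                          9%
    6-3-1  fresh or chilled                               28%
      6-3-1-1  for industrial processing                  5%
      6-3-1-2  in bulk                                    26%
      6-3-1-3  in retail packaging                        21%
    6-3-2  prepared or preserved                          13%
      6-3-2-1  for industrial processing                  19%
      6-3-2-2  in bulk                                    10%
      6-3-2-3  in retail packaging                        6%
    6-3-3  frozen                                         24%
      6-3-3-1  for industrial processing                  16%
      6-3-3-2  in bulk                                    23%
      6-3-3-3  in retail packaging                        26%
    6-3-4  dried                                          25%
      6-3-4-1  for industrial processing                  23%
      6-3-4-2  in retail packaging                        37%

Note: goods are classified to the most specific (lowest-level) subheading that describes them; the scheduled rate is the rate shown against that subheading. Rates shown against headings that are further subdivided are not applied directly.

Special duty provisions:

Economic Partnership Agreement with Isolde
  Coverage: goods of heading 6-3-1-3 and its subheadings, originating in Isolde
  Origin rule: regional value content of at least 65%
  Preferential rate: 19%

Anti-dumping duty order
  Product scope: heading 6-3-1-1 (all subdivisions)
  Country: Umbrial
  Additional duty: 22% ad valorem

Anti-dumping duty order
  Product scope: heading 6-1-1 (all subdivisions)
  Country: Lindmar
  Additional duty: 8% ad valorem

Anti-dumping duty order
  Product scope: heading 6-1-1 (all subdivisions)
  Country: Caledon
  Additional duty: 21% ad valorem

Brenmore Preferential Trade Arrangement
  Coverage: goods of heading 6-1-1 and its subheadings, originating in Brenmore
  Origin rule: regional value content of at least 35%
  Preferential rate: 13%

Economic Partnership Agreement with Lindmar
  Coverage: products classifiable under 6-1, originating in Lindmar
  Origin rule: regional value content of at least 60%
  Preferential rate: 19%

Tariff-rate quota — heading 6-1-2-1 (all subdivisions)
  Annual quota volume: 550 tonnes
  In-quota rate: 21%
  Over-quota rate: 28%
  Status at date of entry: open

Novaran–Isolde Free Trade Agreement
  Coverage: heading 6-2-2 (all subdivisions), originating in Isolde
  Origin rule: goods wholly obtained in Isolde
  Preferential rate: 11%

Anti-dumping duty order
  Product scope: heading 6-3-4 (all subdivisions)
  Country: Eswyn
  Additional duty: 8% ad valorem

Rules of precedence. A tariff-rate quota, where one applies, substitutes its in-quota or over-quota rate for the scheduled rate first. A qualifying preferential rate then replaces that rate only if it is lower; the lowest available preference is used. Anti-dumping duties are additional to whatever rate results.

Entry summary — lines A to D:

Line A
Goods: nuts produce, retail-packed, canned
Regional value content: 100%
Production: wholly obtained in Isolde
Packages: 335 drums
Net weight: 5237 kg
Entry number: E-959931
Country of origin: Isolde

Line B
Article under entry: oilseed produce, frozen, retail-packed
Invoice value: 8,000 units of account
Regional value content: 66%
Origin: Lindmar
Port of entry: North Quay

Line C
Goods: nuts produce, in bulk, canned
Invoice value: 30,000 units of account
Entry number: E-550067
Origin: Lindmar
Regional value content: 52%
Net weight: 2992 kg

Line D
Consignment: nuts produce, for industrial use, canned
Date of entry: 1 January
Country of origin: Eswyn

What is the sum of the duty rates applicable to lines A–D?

102%

Line A: nuts → 6-1; canned → 6-1-1; retail-packed → 6-1-1-2. Scheduled 34%. Isolde agreement on 6-3-1-3: 6-1-1-2 not covered; Isolde agreement on 6-2-2: 6-1-1-2 not covered. → 34%.
Line B: oilseed → 6-3; frozen → 6-3-3; retail-packed → 6-3-3-3. Scheduled 26%. Lindmar agreement on 6-1: 6-3-3-3 not covered. → 26%.
Line C: nuts → 6-1; canned → 6-1-1; in bulk → 6-1-1-3. Scheduled 9%. Lindmar agreement on 6-1: RVC < 60%; anti-dumping (Lindmar, 6-1-1): +8%; total 9% + 8% = 17%. → 17%.
Line D: nuts → 6-1; canned → 6-1-1; for industrial use → 6-1-1-1. Scheduled 25%. No special measure applies. → 25%.
Sum: 34% + 26% + 17% + 25% = 102%.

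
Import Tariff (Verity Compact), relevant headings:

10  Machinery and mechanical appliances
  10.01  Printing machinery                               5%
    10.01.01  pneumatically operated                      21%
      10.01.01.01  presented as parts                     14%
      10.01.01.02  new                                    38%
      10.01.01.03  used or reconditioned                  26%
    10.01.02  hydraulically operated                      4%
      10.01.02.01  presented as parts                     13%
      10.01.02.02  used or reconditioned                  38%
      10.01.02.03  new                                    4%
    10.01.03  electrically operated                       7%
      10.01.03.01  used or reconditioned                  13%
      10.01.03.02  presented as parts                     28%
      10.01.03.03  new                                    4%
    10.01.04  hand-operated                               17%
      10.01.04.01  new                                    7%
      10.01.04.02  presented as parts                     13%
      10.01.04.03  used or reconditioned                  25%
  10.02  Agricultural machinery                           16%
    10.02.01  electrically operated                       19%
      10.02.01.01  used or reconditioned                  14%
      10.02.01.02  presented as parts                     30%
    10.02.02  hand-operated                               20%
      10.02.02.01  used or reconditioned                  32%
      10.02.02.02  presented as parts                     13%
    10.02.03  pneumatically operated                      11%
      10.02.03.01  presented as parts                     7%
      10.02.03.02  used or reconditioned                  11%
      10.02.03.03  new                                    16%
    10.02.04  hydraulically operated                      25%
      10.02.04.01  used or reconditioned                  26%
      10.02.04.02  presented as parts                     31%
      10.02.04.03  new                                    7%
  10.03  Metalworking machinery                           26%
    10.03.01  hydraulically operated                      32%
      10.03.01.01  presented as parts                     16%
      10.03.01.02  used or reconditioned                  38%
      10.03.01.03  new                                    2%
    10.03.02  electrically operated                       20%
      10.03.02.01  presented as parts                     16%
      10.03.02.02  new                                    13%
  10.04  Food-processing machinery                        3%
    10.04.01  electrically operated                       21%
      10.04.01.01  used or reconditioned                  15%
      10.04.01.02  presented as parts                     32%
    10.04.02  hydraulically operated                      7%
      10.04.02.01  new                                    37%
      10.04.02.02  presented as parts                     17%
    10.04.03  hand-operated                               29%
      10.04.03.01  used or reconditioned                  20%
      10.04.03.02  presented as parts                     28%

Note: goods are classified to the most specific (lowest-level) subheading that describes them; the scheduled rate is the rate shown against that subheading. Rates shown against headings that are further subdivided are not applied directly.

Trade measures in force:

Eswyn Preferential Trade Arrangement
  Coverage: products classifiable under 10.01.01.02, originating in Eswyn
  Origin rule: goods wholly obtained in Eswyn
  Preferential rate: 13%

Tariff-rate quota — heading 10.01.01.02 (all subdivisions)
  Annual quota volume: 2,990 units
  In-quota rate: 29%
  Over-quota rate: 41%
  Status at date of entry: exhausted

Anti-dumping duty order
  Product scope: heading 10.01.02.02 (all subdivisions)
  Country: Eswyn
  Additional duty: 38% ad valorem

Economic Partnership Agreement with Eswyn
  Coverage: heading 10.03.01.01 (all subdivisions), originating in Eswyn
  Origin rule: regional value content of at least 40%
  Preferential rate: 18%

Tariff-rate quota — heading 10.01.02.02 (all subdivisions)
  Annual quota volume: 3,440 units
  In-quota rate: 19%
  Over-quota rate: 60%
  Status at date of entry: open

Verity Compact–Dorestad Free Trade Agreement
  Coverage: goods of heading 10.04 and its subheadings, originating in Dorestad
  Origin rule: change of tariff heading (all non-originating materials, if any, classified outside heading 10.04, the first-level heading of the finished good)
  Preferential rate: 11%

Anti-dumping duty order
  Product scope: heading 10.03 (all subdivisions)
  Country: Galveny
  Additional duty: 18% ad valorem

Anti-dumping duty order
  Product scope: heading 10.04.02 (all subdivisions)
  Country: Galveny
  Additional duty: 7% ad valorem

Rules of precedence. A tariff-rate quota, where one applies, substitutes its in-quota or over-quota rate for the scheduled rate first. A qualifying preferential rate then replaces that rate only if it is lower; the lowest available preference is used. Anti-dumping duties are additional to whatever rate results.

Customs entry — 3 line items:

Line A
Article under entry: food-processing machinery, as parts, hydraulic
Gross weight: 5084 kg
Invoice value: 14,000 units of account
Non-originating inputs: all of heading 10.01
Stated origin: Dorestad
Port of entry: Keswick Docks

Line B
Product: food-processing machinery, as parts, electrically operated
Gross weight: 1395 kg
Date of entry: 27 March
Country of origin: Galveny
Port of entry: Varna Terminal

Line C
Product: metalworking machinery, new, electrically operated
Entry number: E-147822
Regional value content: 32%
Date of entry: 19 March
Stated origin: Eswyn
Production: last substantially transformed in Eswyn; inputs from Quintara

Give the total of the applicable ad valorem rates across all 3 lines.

56%

Line A: food-processing → 10.04; hydraulic → 10.04.02; as parts → 10.04.02.02. Scheduled 17%. Dorestad agreement on 10.04: CTH met → 11% available; preferential 11%. → 11%.
Line B: food-processing → 10.04; electrically operated → 10.04.01; as parts → 10.04.01.02. Scheduled 32%. No special measure applies. → 32%.
Line C: metalworking → 10.03; electrically operated → 10.03.02; new → 10.03.02.02. Scheduled 13%. Eswyn agreement on 10.01.01.02: 10.03.02.02 not covered; Eswyn agreement on 10.03.01.01: 10.03.02.02 not covered. → 13%.
Sum: 11% + 32% + 13% = 56%.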